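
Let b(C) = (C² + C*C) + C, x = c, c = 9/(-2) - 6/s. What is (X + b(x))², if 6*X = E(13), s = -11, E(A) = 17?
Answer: 479303449/527076 ≈ 909.36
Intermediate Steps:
X = 17/6 (X = (⅙)*17 = 17/6 ≈ 2.8333)
c = -87/22 (c = 9/(-2) - 6/(-11) = 9*(-½) - 6*(-1/11) = -9/2 + 6/11 = -87/22 ≈ -3.9545)
x = -87/22 ≈ -3.9545
b(C) = C + 2*C² (b(C) = (C² + C²) + C = 2*C² + C = C + 2*C²)
(X + b(x))² = (17/6 - 87*(1 + 2*(-87/22))/22)² = (17/6 - 87*(1 - 87/11)/22)² = (17/6 - 87/22*(-76/11))² = (17/6 + 3306/121)² = (21893/726)² = 479303449/527076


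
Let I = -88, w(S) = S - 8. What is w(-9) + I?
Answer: -105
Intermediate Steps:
w(S) = -8 + S
w(-9) + I = (-8 - 9) - 88 = -17 - 88 = -105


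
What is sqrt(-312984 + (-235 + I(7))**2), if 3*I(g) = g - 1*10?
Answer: 2*I*sqrt(64322) ≈ 507.24*I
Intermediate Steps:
I(g) = -10/3 + g/3 (I(g) = (g - 1*10)/3 = (g - 10)/3 = (-10 + g)/3 = -10/3 + g/3)
sqrt(-312984 + (-235 + I(7))**2) = sqrt(-312984 + (-235 + (-10/3 + (1/3)*7))**2) = sqrt(-312984 + (-235 + (-10/3 + 7/3))**2) = sqrt(-312984 + (-235 - 1)**2) = sqrt(-312984 + (-236)**2) = sqrt(-312984 + 55696) = sqrt(-257288) = 2*I*sqrt(64322)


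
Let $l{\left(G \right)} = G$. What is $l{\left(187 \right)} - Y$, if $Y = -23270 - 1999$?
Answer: $25456$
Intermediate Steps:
$Y = -25269$
$l{\left(187 \right)} - Y = 187 - -25269 = 187 + 25269 = 25456$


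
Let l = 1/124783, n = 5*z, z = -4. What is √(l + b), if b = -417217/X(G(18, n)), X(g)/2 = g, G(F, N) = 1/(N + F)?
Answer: 4*√406025078075381/124783 ≈ 645.92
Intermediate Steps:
n = -20 (n = 5*(-4) = -20)
G(F, N) = 1/(F + N)
X(g) = 2*g
l = 1/124783 ≈ 8.0139e-6
b = 417217 (b = -417217/(2/(18 - 20)) = -417217/(2/(-2)) = -417217/(2*(-½)) = -417217/(-1) = -417217*(-1) = 417217)
√(l + b) = √(1/124783 + 417217) = √(52061588912/124783) = 4*√406025078075381/124783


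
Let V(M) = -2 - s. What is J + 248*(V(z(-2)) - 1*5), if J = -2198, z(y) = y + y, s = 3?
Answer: -4678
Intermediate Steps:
z(y) = 2*y
V(M) = -5 (V(M) = -2 - 1*3 = -2 - 3 = -5)
J + 248*(V(z(-2)) - 1*5) = -2198 + 248*(-5 - 1*5) = -2198 + 248*(-5 - 5) = -2198 + 248*(-10) = -2198 - 2480 = -4678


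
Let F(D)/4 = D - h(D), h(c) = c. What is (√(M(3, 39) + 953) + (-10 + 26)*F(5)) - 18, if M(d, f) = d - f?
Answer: -18 + √917 ≈ 12.282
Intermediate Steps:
F(D) = 0 (F(D) = 4*(D - D) = 4*0 = 0)
(√(M(3, 39) + 953) + (-10 + 26)*F(5)) - 18 = (√((3 - 1*39) + 953) + (-10 + 26)*0) - 18 = (√((3 - 39) + 953) + 16*0) - 18 = (√(-36 + 953) + 0) - 18 = (√917 + 0) - 18 = √917 - 18 = -18 + √917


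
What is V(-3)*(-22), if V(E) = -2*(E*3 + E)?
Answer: -528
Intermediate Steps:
V(E) = -8*E (V(E) = -2*(3*E + E) = -8*E)
V(-3)*(-22) = -8*(-3)*(-22) = 24*(-22) = -528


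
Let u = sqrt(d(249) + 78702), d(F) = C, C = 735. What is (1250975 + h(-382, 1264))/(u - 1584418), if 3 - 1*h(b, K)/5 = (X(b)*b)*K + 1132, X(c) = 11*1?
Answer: -44049941703460/2510380319287 - 27801970*sqrt(79437)/2510380319287 ≈ -17.550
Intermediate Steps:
X(c) = 11
h(b, K) = -5645 - 55*K*b (h(b, K) = 15 - 5*((11*b)*K + 1132) = 15 - 5*(11*K*b + 1132) = 15 - 5*(1132 + 11*K*b) = 15 + (-5660 - 55*K*b) = -5645 - 55*K*b)
d(F) = 735
u = sqrt(79437) (u = sqrt(735 + 78702) = sqrt(79437) ≈ 281.85)
(1250975 + h(-382, 1264))/(u - 1584418) = (1250975 + (-5645 - 55*1264*(-382)))/(sqrt(79437) - 1584418) = (1250975 + (-5645 + 26556640))/(-1584418 + sqrt(79437)) = (1250975 + 26550995)/(-1584418 + sqrt(79437)) = 27801970/(-1584418 + sqrt(79437))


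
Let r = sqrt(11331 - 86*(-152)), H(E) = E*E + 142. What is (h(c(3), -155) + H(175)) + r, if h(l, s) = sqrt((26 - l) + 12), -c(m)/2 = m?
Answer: 30767 + sqrt(24403) + 2*sqrt(11) ≈ 30930.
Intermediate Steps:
c(m) = -2*m
H(E) = 142 + E**2 (H(E) = E**2 + 142 = 142 + E**2)
h(l, s) = sqrt(38 - l)
r = sqrt(24403) (r = sqrt(11331 + 13072) = sqrt(24403) ≈ 156.21)
(h(c(3), -155) + H(175)) + r = (sqrt(38 - (-2)*3) + (142 + 175**2)) + sqrt(24403) = (sqrt(38 - 1*(-6)) + (142 + 30625)) + sqrt(24403) = (sqrt(38 + 6) + 30767) + sqrt(24403) = (sqrt(44) + 30767) + sqrt(24403) = (2*sqrt(11) + 30767) + sqrt(24403) = (30767 + 2*sqrt(11)) + sqrt(24403) = 30767 + sqrt(24403) + 2*sqrt(11)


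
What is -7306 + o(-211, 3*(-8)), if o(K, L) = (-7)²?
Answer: -7257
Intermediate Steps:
o(K, L) = 49
-7306 + o(-211, 3*(-8)) = -7306 + 49 = -7257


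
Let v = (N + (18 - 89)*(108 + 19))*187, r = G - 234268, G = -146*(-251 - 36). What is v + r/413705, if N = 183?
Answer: -683423476756/413705 ≈ -1.6520e+6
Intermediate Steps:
G = 41902 (G = -146*(-287) = 41902)
r = -192366 (r = 41902 - 234268 = -192366)
v = -1651958 (v = (183 + (18 - 89)*(108 + 19))*187 = (183 - 71*127)*187 = (183 - 9017)*187 = -8834*187 = -1651958)
v + r/413705 = -1651958 - 192366/413705 = -683423476756/413705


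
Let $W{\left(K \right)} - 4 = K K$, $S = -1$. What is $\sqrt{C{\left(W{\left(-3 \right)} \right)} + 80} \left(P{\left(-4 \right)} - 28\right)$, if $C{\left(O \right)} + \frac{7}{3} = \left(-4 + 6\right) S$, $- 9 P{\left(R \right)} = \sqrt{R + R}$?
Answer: $\frac{2 \sqrt{681} \left(-126 - i \sqrt{2}\right)}{27} \approx -243.56 - 2.7337 i$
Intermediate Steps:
$W{\left(K \right)} = 4 + K^{2}$ ($W{\left(K \right)} = 4 + K K = 4 + K^{2}$)
$P{\left(R \right)} = - \frac{\sqrt{2} \sqrt{R}}{9}$ ($P{\left(R \right)} = - \frac{\sqrt{R + R}}{9} = - \frac{\sqrt{2 R}}{9} = - \frac{\sqrt{2} \sqrt{R}}{9}$)
$C{\left(O \right)} = - \frac{13}{3}$ ($C{\left(O \right)} = - \frac{7}{3} + \left(-4 + 6\right) \left(-1\right) = - \frac{7}{3} + 2 \left(-1\right) = - \frac{7}{3} - 2 = - \frac{13}{3}$)
$\sqrt{C{\left(W{\left(-3 \right)} \right)} + 80} \left(P{\left(-4 \right)} - 28\right) = \sqrt{- \frac{13}{3} + 80} \left(- \frac{\sqrt{2} \sqrt{-4}}{9} - 28\right) = \sqrt{\frac{227}{3}} \left(- \frac{\sqrt{2} \cdot 2 i}{9} - 28\right) = \frac{\sqrt{681}}{3} \left(- \frac{2 i \sqrt{2}}{9} - 28\right) = \frac{\sqrt{681}}{3} \left(-28 - \frac{2 i \sqrt{2}}{9}\right) = \frac{\sqrt{681} \left(-28 - \frac{2 i \sqrt{2}}{9}\right)}{3}$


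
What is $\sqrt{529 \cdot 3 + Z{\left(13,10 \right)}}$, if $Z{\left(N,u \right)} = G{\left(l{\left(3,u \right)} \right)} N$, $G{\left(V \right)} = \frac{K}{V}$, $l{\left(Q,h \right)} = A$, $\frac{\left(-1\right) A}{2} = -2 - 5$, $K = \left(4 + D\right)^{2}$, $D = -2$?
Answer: $\frac{\sqrt{77945}}{7} \approx 39.884$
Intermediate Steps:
$K = 4$ ($K = \left(4 - 2\right)^{2} = 2^{2} = 4$)
$A = 14$ ($A = - 2 \left(-2 - 5\right) = \left(-2\right) \left(-7\right) = 14$)
$l{\left(Q,h \right)} = 14$
$G{\left(V \right)} = \frac{4}{V}$
$Z{\left(N,u \right)} = \frac{2 N}{7}$ ($Z{\left(N,u \right)} = \frac{4}{14} N = 4 \cdot \frac{1}{14} N = \frac{2 N}{7}$)
$\sqrt{529 \cdot 3 + Z{\left(13,10 \right)}} = \sqrt{529 \cdot 3 + \frac{2}{7} \cdot 13} = \sqrt{1587 + \frac{26}{7}} = \sqrt{\frac{11135}{7}} = \frac{\sqrt{77945}}{7}$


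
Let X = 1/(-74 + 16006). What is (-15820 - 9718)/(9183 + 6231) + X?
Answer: -29061143/17541132 ≈ -1.6567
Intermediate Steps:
X = 1/15932 ≈ 6.2767e-5
(-15820 - 9718)/(9183 + 6231) + X = (-15820 - 9718)/(9183 + 6231) + 1/15932 = -25538/15414 + 1/15932 = -25538*1/15414 + 1/15932 = -12769/7707 + 1/15932 = -29061143/17541132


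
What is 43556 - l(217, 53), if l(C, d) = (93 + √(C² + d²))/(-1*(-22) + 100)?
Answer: 5313739/122 - √49898/122 ≈ 43553.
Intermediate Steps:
l(C, d) = 93/122 + √(C² + d²)/122 (l(C, d) = (93 + √(C² + d²))/(22 + 100) = (93 + √(C² + d²))/122 = (93 + √(C² + d²))*(1/122) = 93/122 + √(C² + d²)/122)
43556 - l(217, 53) = 43556 - (93/122 + √(217² + 53²)/122) = 43556 - (93/122 + √(47089 + 2809)/122) = 43556 - (93/122 + √49898/122) = 43556 + (-93/122 - √49898/122) = 5313739/122 - √49898/122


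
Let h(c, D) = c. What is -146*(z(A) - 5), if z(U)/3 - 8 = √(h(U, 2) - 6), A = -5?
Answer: -2774 - 438*I*√11 ≈ -2774.0 - 1452.7*I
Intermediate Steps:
z(U) = 24 + 3*√(-6 + U) (z(U) = 24 + 3*√(U - 6) = 24 + 3*√(-6 + U))
-146*(z(A) - 5) = -146*((24 + 3*√(-6 - 5)) - 5) = -146*((24 + 3*√(-11)) - 5) = -146*((24 + 3*(I*√11)) - 5) = -146*((24 + 3*I*√11) - 5) = -146*(19 + 3*I*√11) = -2774 - 438*I*√11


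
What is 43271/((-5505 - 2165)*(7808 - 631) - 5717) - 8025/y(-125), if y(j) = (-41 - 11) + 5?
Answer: 441800754938/2587505429 ≈ 170.74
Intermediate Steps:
y(j) = -47 (y(j) = -52 + 5 = -47)
43271/((-5505 - 2165)*(7808 - 631) - 5717) - 8025/y(-125) = 43271/((-5505 - 2165)*(7808 - 631) - 5717) - 8025/(-47) = 43271/(-7670*7177 - 5717) - 8025*(-1/47) = 43271/(-55047590 - 5717) + 8025/47 = 43271/(-55053307) + 8025/47 = 43271*(-1/55053307) + 8025/47 = -43271/55053307 + 8025/47 = 441800754938/2587505429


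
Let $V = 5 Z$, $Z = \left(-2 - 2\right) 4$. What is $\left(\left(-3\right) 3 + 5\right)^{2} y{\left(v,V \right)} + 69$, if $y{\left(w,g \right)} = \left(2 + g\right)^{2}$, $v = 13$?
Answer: $97413$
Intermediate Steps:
$Z = -16$ ($Z = \left(-4\right) 4 = -16$)
$V = -80$ ($V = 5 \left(-16\right) = -80$)
$\left(\left(-3\right) 3 + 5\right)^{2} y{\left(v,V \right)} + 69 = \left(\left(-3\right) 3 + 5\right)^{2} \left(2 - 80\right)^{2} + 69 = \left(-9 + 5\right)^{2} \left(-78\right)^{2} + 69 = \left(-4\right)^{2} \cdot 6084 + 69 = 16 \cdot 6084 + 69 = 97344 + 69 = 97413$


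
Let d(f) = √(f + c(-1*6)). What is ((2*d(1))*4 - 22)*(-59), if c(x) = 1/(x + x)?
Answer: 1298 - 236*√33/3 ≈ 846.09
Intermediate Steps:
c(x) = 1/(2*x)
d(f) = √(-1/12 + f) (d(f) = √(f + 1/(2*((-1*6)))) = √(f + (½)/(-6)) = √(f + (½)*(-⅙)) = √(f - 1/12) = √(-1/12 + f))
((2*d(1))*4 - 22)*(-59) = ((2*(√(-3 + 36*1)/6))*4 - 22)*(-59) = ((2*(√(-3 + 36)/6))*4 - 22)*(-59) = ((2*(√33/6))*4 - 22)*(-59) = ((√33/3)*4 - 22)*(-59) = (4*√33/3 - 22)*(-59) = (-22 + 4*√33/3)*(-59) = 1298 - 236*√33/3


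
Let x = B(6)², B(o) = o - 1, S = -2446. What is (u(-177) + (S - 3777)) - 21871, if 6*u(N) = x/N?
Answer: -29835853/1062 ≈ -28094.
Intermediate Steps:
B(o) = -1 + o
x = 25 (x = (-1 + 6)² = 5² = 25)
u(N) = 25/(6*N) (u(N) = (25/N)/6 = 25/(6*N))
(u(-177) + (S - 3777)) - 21871 = ((25/6)/(-177) + (-2446 - 3777)) - 21871 = ((25/6)*(-1/177) - 6223) - 21871 = (-25/1062 - 6223) - 21871 = -6608851/1062 - 21871 = -29835853/1062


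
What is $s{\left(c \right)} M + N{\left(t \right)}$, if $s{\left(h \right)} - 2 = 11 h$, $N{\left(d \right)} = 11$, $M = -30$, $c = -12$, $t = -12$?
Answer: $3911$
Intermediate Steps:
$s{\left(h \right)} = 2 + 11 h$
$s{\left(c \right)} M + N{\left(t \right)} = \left(2 + 11 \left(-12\right)\right) \left(-30\right) + 11 = \left(2 - 132\right) \left(-30\right) + 11 = \left(-130\right) \left(-30\right) + 11 = 3900 + 11 = 3911$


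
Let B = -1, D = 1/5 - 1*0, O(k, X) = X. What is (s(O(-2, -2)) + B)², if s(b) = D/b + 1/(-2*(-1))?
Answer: 9/25 ≈ 0.36000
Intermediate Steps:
D = ⅕ (D = ⅕ + 0 = ⅕ ≈ 0.20000)
s(b) = ½ + 1/(5*b) (s(b) = 1/(5*b) + 1/(-2*(-1)) = 1/(5*b) - ½*(-1) = 1/(5*b) + ½ = ½ + 1/(5*b))
(s(O(-2, -2)) + B)² = ((⅒)*(2 + 5*(-2))/(-2) - 1)² = ((⅒)*(-½)*(2 - 10) - 1)² = ((⅒)*(-½)*(-8) - 1)² = (⅖ - 1)² = (-⅗)² = 9/25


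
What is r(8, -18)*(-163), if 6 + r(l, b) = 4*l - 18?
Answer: -1304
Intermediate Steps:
r(l, b) = -24 + 4*l (r(l, b) = -6 + (4*l - 18) = -6 + (-18 + 4*l) = -24 + 4*l)
r(8, -18)*(-163) = (-24 + 4*8)*(-163) = (-24 + 32)*(-163) = 8*(-163) = -1304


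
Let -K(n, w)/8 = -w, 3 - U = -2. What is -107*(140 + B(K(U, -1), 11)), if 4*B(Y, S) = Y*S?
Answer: -12626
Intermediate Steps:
U = 5 (U = 3 - 1*(-2) = 3 + 2 = 5)
K(n, w) = 8*w (K(n, w) = -(-8)*w = 8*w)
B(Y, S) = S*Y/4 (B(Y, S) = (Y*S)/4 = (S*Y)/4 = S*Y/4)
-107*(140 + B(K(U, -1), 11)) = -107*(140 + (¼)*11*(8*(-1))) = -107*(140 + (¼)*11*(-8)) = -107*(140 - 22) = -107*118 = -12626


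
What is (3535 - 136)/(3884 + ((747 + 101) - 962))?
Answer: 3399/3770 ≈ 0.90159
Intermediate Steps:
(3535 - 136)/(3884 + ((747 + 101) - 962)) = 3399/(3884 + (848 - 962)) = 3399/(3884 - 114) = 3399/3770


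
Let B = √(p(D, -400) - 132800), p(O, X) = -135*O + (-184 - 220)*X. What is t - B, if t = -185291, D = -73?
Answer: -185291 - 3*√4295 ≈ -1.8549e+5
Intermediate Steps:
p(O, X) = -404*X - 135*O (p(O, X) = -135*O - 404*X = -404*X - 135*O)
B = 3*√4295 (B = √((-404*(-400) - 135*(-73)) - 132800) = √((161600 + 9855) - 132800) = √(171455 - 132800) = √38655 = 3*√4295 ≈ 196.61)
t - B = -185291 - 3*√4295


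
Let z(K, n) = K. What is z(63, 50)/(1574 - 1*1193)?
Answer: 21/127 ≈ 0.16535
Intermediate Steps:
z(63, 50)/(1574 - 1*1193) = 63/(1574 - 1*1193) = 63/(1574 - 1193) = 63/381 = 63*(1/381) = 21/127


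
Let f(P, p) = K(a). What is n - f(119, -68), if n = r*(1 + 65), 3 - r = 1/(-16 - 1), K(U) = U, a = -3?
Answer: 3483/17 ≈ 204.88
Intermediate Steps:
f(P, p) = -3
r = 52/17 (r = 3 - 1/(-16 - 1) = 3 - 1/(-17) = 3 - 1*(-1/17) = 3 + 1/17 = 52/17 ≈ 3.0588)
n = 3432/17 (n = 52*(1 + 65)/17 = (52/17)*66 = 3432/17 ≈ 201.88)
n - f(119, -68) = 3432/17 - 1*(-3) = 3432/17 + 3 = 3483/17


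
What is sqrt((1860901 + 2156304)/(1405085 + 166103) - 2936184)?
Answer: I*sqrt(1812087669920065439)/785594 ≈ 1713.5*I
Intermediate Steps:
sqrt((1860901 + 2156304)/(1405085 + 166103) - 2936184) = sqrt(4017205/1571188 - 2936184) = sqrt(-4613293049387/1571188) = I*sqrt(1812087669920065439)/785594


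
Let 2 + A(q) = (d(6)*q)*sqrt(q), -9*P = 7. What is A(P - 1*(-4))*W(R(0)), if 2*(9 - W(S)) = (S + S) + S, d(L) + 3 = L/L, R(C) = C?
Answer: -18 - 58*sqrt(29)/3 ≈ -122.11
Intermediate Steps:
P = -7/9 (P = -1/9*7 = -7/9 ≈ -0.77778)
d(L) = -2 (d(L) = -3 + L/L = -3 + 1 = -2)
A(q) = -2 - 2*q**(3/2) (A(q) = -2 + (-2*q)*sqrt(q) = -2 - 2*q**(3/2))
W(S) = 9 - 3*S/2 (W(S) = 9 - ((S + S) + S)/2 = 9 - (2*S + S)/2 = 9 - 3*S/2)
A(P - 1*(-4))*W(R(0)) = (-2 - 2*(-7/9 - 1*(-4))**(3/2))*(9 - 3/2*0) = (-2 - 2*(-7/9 + 4)**(3/2))*(9 + 0) = (-2 - 58*sqrt(29)/27)*9 = -18 - 58*sqrt(29)/3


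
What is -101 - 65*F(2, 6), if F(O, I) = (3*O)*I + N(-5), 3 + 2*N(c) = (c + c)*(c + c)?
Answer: -11187/2 ≈ -5593.5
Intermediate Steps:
N(c) = -3/2 + 2*c**2 (N(c) = -3/2 + ((c + c)*(c + c))/2 = -3/2 + ((2*c)*(2*c))/2 = -3/2 + (4*c**2)/2 = -3/2 + 2*c**2)
F(O, I) = 97/2 + 3*I*O (F(O, I) = (3*O)*I + (-3/2 + 2*(-5)**2) = 3*I*O + (-3/2 + 2*25) = 3*I*O + (-3/2 + 50) = 3*I*O + 97/2 = 97/2 + 3*I*O)
-101 - 65*F(2, 6) = -101 - 65*(97/2 + 3*6*2) = -101 - 65*(97/2 + 36) = -101 - 65*169/2 = -101 - 10985/2 = -11187/2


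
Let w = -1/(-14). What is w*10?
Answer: 5/7 ≈ 0.71429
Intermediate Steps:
w = 1/14 (w = -1*(-1/14) = 1/14 ≈ 0.071429)
w*10 = (1/14)*10 = 5/7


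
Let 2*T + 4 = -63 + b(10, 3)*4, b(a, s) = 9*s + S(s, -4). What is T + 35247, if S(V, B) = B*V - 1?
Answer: 70483/2 ≈ 35242.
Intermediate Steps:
S(V, B) = -1 + B*V
b(a, s) = -1 + 5*s (b(a, s) = 9*s + (-1 - 4*s) = -1 + 5*s)
T = -11/2 (T = -2 + (-63 + (-1 + 5*3)*4)/2 = -2 + (-63 + (-1 + 15)*4)/2 = -2 + (-63 + 14*4)/2 = -2 + (-63 + 56)/2 = -2 + (1/2)*(-7) = -2 - 7/2 = -11/2 ≈ -5.5000)
T + 35247 = -11/2 + 35247 = 70483/2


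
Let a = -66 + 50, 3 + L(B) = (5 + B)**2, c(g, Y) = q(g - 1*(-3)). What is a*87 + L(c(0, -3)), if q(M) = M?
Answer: -1331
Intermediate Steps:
c(g, Y) = 3 + g (c(g, Y) = g - 1*(-3) = g + 3 = 3 + g)
L(B) = -3 + (5 + B)**2
a = -16
a*87 + L(c(0, -3)) = -16*87 + (-3 + (5 + (3 + 0))**2) = -1392 + (-3 + (5 + 3)**2) = -1392 + (-3 + 8**2) = -1392 + (-3 + 64) = -1392 + 61 = -1331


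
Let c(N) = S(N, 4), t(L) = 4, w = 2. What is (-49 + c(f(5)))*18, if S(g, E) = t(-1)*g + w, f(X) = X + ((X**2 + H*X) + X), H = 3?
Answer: 2754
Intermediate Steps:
f(X) = X**2 + 5*X (f(X) = X + ((X**2 + 3*X) + X) = X + (X**2 + 4*X) = X**2 + 5*X)
S(g, E) = 2 + 4*g (S(g, E) = 4*g + 2 = 2 + 4*g)
c(N) = 2 + 4*N
(-49 + c(f(5)))*18 = (-49 + (2 + 4*(5*(5 + 5))))*18 = (-49 + (2 + 4*(5*10)))*18 = (-49 + (2 + 4*50))*18 = (-49 + (2 + 200))*18 = (-49 + 202)*18 = 153*18 = 2754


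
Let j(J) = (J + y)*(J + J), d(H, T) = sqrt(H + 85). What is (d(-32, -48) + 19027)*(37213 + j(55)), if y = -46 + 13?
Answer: 754097091 + 39633*sqrt(53) ≈ 7.5439e+8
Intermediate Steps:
d(H, T) = sqrt(85 + H)
y = -33
j(J) = 2*J*(-33 + J) (j(J) = (J - 33)*(J + J) = (-33 + J)*(2*J) = 2*J*(-33 + J))
(d(-32, -48) + 19027)*(37213 + j(55)) = (sqrt(85 - 32) + 19027)*(37213 + 2*55*(-33 + 55)) = (sqrt(53) + 19027)*(37213 + 2*55*22) = (19027 + sqrt(53))*(37213 + 2420) = (19027 + sqrt(53))*39633 = 754097091 + 39633*sqrt(53)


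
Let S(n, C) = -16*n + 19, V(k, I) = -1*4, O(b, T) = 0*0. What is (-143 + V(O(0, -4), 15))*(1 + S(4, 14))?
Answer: 6468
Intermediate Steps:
O(b, T) = 0
V(k, I) = -4
S(n, C) = 19 - 16*n
(-143 + V(O(0, -4), 15))*(1 + S(4, 14)) = (-143 - 4)*(1 + (19 - 16*4)) = -147*(1 + (19 - 64)) = -147*(1 - 45) = -147*(-44) = 6468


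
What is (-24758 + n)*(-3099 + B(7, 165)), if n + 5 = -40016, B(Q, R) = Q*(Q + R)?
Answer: 122756205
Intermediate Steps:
n = -40021 (n = -5 - 40016 = -40021)
(-24758 + n)*(-3099 + B(7, 165)) = (-24758 - 40021)*(-3099 + 7*(7 + 165)) = -64779*(-3099 + 7*172) = -64779*(-3099 + 1204) = -64779*(-1895) = 122756205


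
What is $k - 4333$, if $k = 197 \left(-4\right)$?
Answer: $-5121$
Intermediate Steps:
$k = -788$
$k - 4333 = -788 - 4333 = -5121$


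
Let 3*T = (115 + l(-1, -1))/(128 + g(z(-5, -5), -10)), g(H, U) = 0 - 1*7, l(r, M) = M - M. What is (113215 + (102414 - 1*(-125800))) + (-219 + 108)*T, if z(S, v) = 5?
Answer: 41308654/121 ≈ 3.4139e+5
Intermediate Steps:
l(r, M) = 0
g(H, U) = -7 (g(H, U) = 0 - 7 = -7)
T = 115/363 (T = ((115 + 0)/(128 - 7))/3 = (115/121)/3 = (115*(1/121))/3 = (⅓)*(115/121) = 115/363 ≈ 0.31680)
(113215 + (102414 - 1*(-125800))) + (-219 + 108)*T = (113215 + (102414 - 1*(-125800))) + (-219 + 108)*(115/363) = (113215 + (102414 + 125800)) - 111*115/363 = (113215 + 228214) - 4255/121 = 341429 - 4255/121 = 41308654/121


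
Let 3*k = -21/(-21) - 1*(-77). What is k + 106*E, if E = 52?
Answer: 5538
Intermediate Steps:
k = 26 (k = (-21/(-21) - 1*(-77))/3 = (-21*(-1/21) + 77)/3 = (1 + 77)/3 = (1/3)*78 = 26)
k + 106*E = 26 + 106*52 = 26 + 5512 = 5538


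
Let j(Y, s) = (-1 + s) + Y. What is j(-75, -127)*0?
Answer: 0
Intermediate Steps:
j(Y, s) = -1 + Y + s
j(-75, -127)*0 = (-1 - 75 - 127)*0 = -203*0 = 0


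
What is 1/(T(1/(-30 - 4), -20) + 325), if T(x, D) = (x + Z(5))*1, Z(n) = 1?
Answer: 34/11083 ≈ 0.0030678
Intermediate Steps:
T(x, D) = 1 + x (T(x, D) = (x + 1)*1 = (1 + x)*1 = 1 + x)
1/(T(1/(-30 - 4), -20) + 325) = 1/((1 + 1/(-30 - 4)) + 325) = 1/((1 + 1/(-34)) + 325) = 1/((1 - 1/34) + 325) = 1/(33/34 + 325) = 1/(11083/34) = 34/11083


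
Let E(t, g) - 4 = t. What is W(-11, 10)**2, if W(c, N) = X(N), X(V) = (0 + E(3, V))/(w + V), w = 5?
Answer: 49/225 ≈ 0.21778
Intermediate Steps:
E(t, g) = 4 + t
X(V) = 7/(5 + V) (X(V) = (0 + (4 + 3))/(5 + V) = (0 + 7)/(5 + V) = 7/(5 + V))
W(c, N) = 7/(5 + N)
W(-11, 10)**2 = (7/(5 + 10))**2 = (7/15)**2 = 49/225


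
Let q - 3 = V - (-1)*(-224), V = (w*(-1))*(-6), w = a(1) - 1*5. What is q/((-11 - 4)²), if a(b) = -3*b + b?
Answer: -263/225 ≈ -1.1689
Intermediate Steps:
a(b) = -2*b
w = -7 (w = -2*1 - 1*5 = -2 - 5 = -7)
V = -42 (V = -7*(-1)*(-6) = 7*(-6) = -42)
q = -263 (q = 3 + (-42 - (-1)*(-224)) = 3 + (-42 - 1*224) = 3 + (-42 - 224) = 3 - 266 = -263)
q/((-11 - 4)²) = -263/(-11 - 4)² = -263/((-15)²) = -263/225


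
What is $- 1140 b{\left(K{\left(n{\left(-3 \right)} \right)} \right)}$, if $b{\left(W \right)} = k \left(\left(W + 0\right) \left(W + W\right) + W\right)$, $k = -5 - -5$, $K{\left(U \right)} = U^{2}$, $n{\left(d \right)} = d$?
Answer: $0$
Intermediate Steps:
$k = 0$ ($k = -5 + 5 = 0$)
$b{\left(W \right)} = 0$ ($b{\left(W \right)} = 0 \left(\left(W + 0\right) \left(W + W\right) + W\right) = 0 \left(W 2 W + W\right) = 0 \left(2 W^{2} + W\right) = 0 \left(W + 2 W^{2}\right) = 0$)
$- 1140 b{\left(K{\left(n{\left(-3 \right)} \right)} \right)} = \left(-1140\right) 0 = 0$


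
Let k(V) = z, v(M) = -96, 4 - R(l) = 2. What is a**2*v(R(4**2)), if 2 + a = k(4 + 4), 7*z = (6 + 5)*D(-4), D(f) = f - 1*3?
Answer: -16224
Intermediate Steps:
R(l) = 2 (R(l) = 4 - 1*2 = 4 - 2 = 2)
D(f) = -3 + f (D(f) = f - 3 = -3 + f)
z = -11 (z = ((6 + 5)*(-3 - 4))/7 = (11*(-7))/7 = (1/7)*(-77) = -11)
k(V) = -11
a = -13 (a = -2 - 11 = -13)
a**2*v(R(4**2)) = (-13)**2*(-96) = 169*(-96) = -16224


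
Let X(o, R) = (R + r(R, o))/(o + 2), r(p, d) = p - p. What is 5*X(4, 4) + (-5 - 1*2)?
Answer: -11/3 ≈ -3.6667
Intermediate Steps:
r(p, d) = 0
X(o, R) = R/(2 + o) (X(o, R) = (R + 0)/(o + 2) = R/(2 + o))
5*X(4, 4) + (-5 - 1*2) = 5*(4/(2 + 4)) + (-5 - 1*2) = 5*(4/6) + (-5 - 2) = 5*(4*(⅙)) - 7 = 5*(⅔) - 7 = 10/3 - 7 = -11/3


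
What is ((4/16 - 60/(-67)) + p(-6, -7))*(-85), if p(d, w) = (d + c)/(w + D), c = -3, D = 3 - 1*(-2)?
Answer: -128605/268 ≈ -479.87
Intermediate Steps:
D = 5 (D = 3 + 2 = 5)
p(d, w) = (-3 + d)/(5 + w) (p(d, w) = (d - 3)/(w + 5) = (-3 + d)/(5 + w))
((4/16 - 60/(-67)) + p(-6, -7))*(-85) = ((4/16 - 60/(-67)) + (-3 - 6)/(5 - 7))*(-85) = ((4*(1/16) - 60*(-1/67)) - 9/(-2))*(-85) = ((¼ + 60/67) - ½*(-9))*(-85) = (307/268 + 9/2)*(-85) = (1513/268)*(-85) = -128605/268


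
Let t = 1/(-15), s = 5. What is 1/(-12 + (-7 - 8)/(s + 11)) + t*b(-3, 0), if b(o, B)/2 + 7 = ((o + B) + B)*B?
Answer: 886/1035 ≈ 0.85604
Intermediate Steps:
b(o, B) = -14 + 2*B*(o + 2*B) (b(o, B) = -14 + 2*(((o + B) + B)*B) = -14 + 2*(((B + o) + B)*B) = -14 + 2*((o + 2*B)*B) = -14 + 2*(B*(o + 2*B)) = -14 + 2*B*(o + 2*B))
t = -1/15 ≈ -0.066667
1/(-12 + (-7 - 8)/(s + 11)) + t*b(-3, 0) = 1/(-12 + (-7 - 8)/(5 + 11)) - (-14 + 4*0² + 2*0*(-3))/15 = 1/(-12 - 15/16) - (-14 + 4*0 + 0)/15 = 1/(-12 - 15*1/16) - (-14 + 0 + 0)/15 = 1/(-12 - 15/16) - 1/15*(-14) = 1/(-207/16) + 14/15 = -16/207 + 14/15 = 886/1035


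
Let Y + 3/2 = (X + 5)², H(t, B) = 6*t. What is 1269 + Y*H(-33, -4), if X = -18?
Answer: -31896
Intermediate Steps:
Y = 335/2 (Y = -3/2 + (-18 + 5)² = -3/2 + (-13)² = -3/2 + 169 = 335/2 ≈ 167.50)
1269 + Y*H(-33, -4) = 1269 + 335*(6*(-33))/2 = 1269 + (335/2)*(-198) = 1269 - 33165 = -31896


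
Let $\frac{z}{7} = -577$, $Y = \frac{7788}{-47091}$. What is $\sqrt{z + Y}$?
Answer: $\frac{i \sqrt{8225069603}}{1427} \approx 63.554 i$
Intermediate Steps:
$Y = - \frac{236}{1427}$ ($Y = 7788 \left(- \frac{1}{47091}\right) = - \frac{236}{1427} \approx -0.16538$)
$z = -4039$ ($z = 7 \left(-577\right) = -4039$)
$\sqrt{z + Y} = \sqrt{-4039 - \frac{236}{1427}} = \sqrt{- \frac{5763889}{1427}} = \frac{i \sqrt{8225069603}}{1427}$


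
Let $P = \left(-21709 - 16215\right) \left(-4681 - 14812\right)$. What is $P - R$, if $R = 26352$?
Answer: $739226180$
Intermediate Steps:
$P = 739252532$ ($P = \left(-37924\right) \left(-19493\right) = 739252532$)
$P - R = 739252532 - 26352 = 739226180$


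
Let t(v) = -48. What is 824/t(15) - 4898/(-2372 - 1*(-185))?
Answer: -65291/4374 ≈ -14.927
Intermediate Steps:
824/t(15) - 4898/(-2372 - 1*(-185)) = 824/(-48) - 4898/(-2372 - 1*(-185)) = 824*(-1/48) - 4898/(-2372 + 185) = -103/6 - 4898/(-2187) = -103/6 - 4898*(-1/2187) = -103/6 + 4898/2187 = -65291/4374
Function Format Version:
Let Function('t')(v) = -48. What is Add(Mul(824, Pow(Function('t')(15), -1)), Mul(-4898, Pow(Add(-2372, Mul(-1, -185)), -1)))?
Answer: Rational(-65291, 4374) ≈ -14.927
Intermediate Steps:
Add(Mul(824, Pow(Function('t')(15), -1)), Mul(-4898, Pow(Add(-2372, Mul(-1, -185)), -1))) = Add(Mul(824, Pow(-48, -1)), Mul(-4898, Pow(Add(-2372, Mul(-1, -185)), -1))) = Add(Mul(824, Rational(-1, 48)), Mul(-4898, Pow(Add(-2372, 185), -1))) = Add(Rational(-103, 6), Mul(-4898, Pow(-2187, -1))) = Add(Rational(-103, 6), Mul(-4898, Rational(-1, 2187))) = Add(Rational(-103, 6), Rational(4898, 2187)) = Rational(-65291, 4374)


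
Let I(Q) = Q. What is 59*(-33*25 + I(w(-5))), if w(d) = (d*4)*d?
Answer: -42775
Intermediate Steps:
w(d) = 4*d² (w(d) = (4*d)*d = 4*d²)
59*(-33*25 + I(w(-5))) = 59*(-33*25 + 4*(-5)²) = 59*(-825 + 4*25) = 59*(-825 + 100) = 59*(-725) = -42775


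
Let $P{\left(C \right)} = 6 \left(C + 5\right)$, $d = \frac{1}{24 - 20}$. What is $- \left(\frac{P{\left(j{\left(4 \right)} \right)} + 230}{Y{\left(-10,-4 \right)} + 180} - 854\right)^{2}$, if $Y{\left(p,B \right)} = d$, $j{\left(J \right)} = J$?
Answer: $- \frac{377730701604}{519841} \approx -7.2663 \cdot 10^{5}$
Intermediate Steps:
$d = \frac{1}{4} \approx 0.25$
$Y{\left(p,B \right)} = \frac{1}{4}$
$P{\left(C \right)} = 30 + 6 C$ ($P{\left(C \right)} = 6 \left(5 + C\right) = 30 + 6 C$)
$- \left(\frac{P{\left(j{\left(4 \right)} \right)} + 230}{Y{\left(-10,-4 \right)} + 180} - 854\right)^{2} = - \left(\frac{\left(30 + 6 \cdot 4\right) + 230}{\frac{1}{4} + 180} - 854\right)^{2} = - \left(\frac{\left(30 + 24\right) + 230}{\frac{721}{4}} - 854\right)^{2} = - \left(\left(54 + 230\right) \frac{4}{721} - 854\right)^{2} = - \left(284 \cdot \frac{4}{721} - 854\right)^{2} = - \left(\frac{1136}{721} - 854\right)^{2} = - \left(- \frac{614598}{721}\right)^{2} = \left(-1\right) \frac{377730701604}{519841} = - \frac{377730701604}{519841}$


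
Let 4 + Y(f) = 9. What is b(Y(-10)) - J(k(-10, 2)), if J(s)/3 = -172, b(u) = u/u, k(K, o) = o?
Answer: 517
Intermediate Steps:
Y(f) = 5 (Y(f) = -4 + 9 = 5)
b(u) = 1
J(s) = -516 (J(s) = 3*(-172) = -516)
b(Y(-10)) - J(k(-10, 2)) = 1 - 1*(-516) = 1 + 516 = 517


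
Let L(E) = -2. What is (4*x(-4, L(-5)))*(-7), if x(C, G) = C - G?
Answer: 56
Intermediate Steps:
(4*x(-4, L(-5)))*(-7) = (4*(-4 - 1*(-2)))*(-7) = (4*(-4 + 2))*(-7) = (4*(-2))*(-7) = -8*(-7) = 56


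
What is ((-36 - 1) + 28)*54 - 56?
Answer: -542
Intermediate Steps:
((-36 - 1) + 28)*54 - 56 = (-37 + 28)*54 - 56 = -9*54 - 56 = -486 - 56 = -542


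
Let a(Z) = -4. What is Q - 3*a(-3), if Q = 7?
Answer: 19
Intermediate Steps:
Q - 3*a(-3) = 7 - 3*(-4) = 7 + 12 = 19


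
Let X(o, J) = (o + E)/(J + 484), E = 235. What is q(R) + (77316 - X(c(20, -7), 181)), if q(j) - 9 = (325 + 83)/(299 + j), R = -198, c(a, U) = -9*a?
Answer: 1038759878/13433 ≈ 77329.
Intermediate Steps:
X(o, J) = (235 + o)/(484 + J) (X(o, J) = (o + 235)/(J + 484) = (235 + o)/(484 + J))
q(j) = 9 + 408/(299 + j) (q(j) = 9 + (325 + 83)/(299 + j) = 9 + 408/(299 + j))
q(R) + (77316 - X(c(20, -7), 181)) = 3*(1033 + 3*(-198))/(299 - 198) + (77316 - (235 - 9*20)/(484 + 181)) = 3*(1033 - 594)/101 + (77316 - (235 - 180)/665) = 3*(1/101)*439 + (77316 - 55/665) = 1317/101 + (77316 - 1*11/133) = 1317/101 + (77316 - 11/133) = 1317/101 + 10283017/133 = 1038759878/13433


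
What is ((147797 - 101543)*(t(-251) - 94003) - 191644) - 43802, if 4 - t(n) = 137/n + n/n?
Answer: -1091369636148/251 ≈ -4.3481e+9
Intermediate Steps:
t(n) = 3 - 137/n (t(n) = 4 - (137/n + n/n) = 4 - (137/n + 1) = 4 - (1 + 137/n) = 4 + (-1 - 137/n) = 3 - 137/n)
((147797 - 101543)*(t(-251) - 94003) - 191644) - 43802 = ((147797 - 101543)*((3 - 137/(-251)) - 94003) - 191644) - 43802 = (46254*((3 - 137*(-1/251)) - 94003) - 191644) - 43802 = (46254*((3 + 137/251) - 94003) - 191644) - 43802 = (46254*(890/251 - 94003) - 191644) - 43802 = (46254*(-23593863/251) - 191644) - 43802 = (-1091310539202/251 - 191644) - 43802 = -1091358641846/251 - 43802 = -1091369636148/251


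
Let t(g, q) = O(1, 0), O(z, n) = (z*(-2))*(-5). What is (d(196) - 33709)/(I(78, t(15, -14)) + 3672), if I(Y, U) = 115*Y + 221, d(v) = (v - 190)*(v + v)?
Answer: -31357/12863 ≈ -2.4378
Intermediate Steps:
d(v) = 2*v*(-190 + v) (d(v) = (-190 + v)*(2*v) = 2*v*(-190 + v))
O(z, n) = 10*z (O(z, n) = -2*z*(-5) = 10*z)
t(g, q) = 10 (t(g, q) = 10*1 = 10)
I(Y, U) = 221 + 115*Y
(d(196) - 33709)/(I(78, t(15, -14)) + 3672) = (2*196*(-190 + 196) - 33709)/((221 + 115*78) + 3672) = (2*196*6 - 33709)/((221 + 8970) + 3672) = (2352 - 33709)/(9191 + 3672) = -31357/12863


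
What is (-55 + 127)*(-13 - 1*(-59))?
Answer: 3312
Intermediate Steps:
(-55 + 127)*(-13 - 1*(-59)) = 72*(-13 + 59) = 72*46 = 3312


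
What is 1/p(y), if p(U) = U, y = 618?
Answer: 1/618 ≈ 0.0016181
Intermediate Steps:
1/p(y) = 1/618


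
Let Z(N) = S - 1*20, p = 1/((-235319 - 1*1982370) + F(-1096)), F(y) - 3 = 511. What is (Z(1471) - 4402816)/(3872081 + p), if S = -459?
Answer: -9762875591625/8585081191174 ≈ -1.1372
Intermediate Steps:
F(y) = 514 (F(y) = 3 + 511 = 514)
p = -1/2217175 (p = 1/((-235319 - 1*1982370) + 514) = 1/((-235319 - 1982370) + 514) = 1/(-2217689 + 514) = 1/(-2217175) = -1/2217175 ≈ -4.5102e-7)
Z(N) = -479 (Z(N) = -459 - 1*20 = -459 - 20 = -479)
(Z(1471) - 4402816)/(3872081 + p) = (-479 - 4402816)/(3872081 - 1/2217175) = -4403295/8585081191174/2217175 = -4403295*2217175/8585081191174 = -9762875591625/8585081191174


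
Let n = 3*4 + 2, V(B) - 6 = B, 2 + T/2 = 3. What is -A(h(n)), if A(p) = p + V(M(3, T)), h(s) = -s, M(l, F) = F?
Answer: 6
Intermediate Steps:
T = 2 (T = -4 + 2*3 = -4 + 6 = 2)
V(B) = 6 + B
n = 14 (n = 12 + 2 = 14)
A(p) = 8 + p (A(p) = p + (6 + 2) = p + 8 = 8 + p)
-A(h(n)) = -(8 - 1*14) = -(8 - 14) = -1*(-6) = 6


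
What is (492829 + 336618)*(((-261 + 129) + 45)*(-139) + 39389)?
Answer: 42701590454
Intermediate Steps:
(492829 + 336618)*(((-261 + 129) + 45)*(-139) + 39389) = 829447*((-132 + 45)*(-139) + 39389) = 829447*(-87*(-139) + 39389) = 829447*(12093 + 39389) = 829447*51482 = 42701590454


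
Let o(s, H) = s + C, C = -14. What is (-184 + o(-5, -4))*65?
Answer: -13195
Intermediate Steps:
o(s, H) = -14 + s (o(s, H) = s - 14 = -14 + s)
(-184 + o(-5, -4))*65 = (-184 + (-14 - 5))*65 = (-184 - 19)*65 = -203*65 = -13195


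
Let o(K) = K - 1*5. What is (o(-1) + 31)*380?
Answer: 9500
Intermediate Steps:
o(K) = -5 + K (o(K) = K - 5 = -5 + K)
(o(-1) + 31)*380 = ((-5 - 1) + 31)*380 = (-6 + 31)*380 = 25*380 = 9500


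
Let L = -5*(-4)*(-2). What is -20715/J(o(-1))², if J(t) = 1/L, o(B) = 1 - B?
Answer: -33144000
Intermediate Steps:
L = -40 (L = 20*(-2) = -40)
J(t) = -1/40 (J(t) = 1/(-40) = -1/40)
-20715/J(o(-1))² = -20715/((-1/40)²) = -20715/1/1600 = -20715*1600 = -33144000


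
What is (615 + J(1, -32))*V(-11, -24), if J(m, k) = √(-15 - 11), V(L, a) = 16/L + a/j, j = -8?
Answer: 10455/11 + 17*I*√26/11 ≈ 950.45 + 7.8803*I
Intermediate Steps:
V(L, a) = 16/L - a/8 (V(L, a) = 16/L + a/(-8) = 16/L + a*(-⅛) = 16/L - a/8)
J(m, k) = I*√26 (J(m, k) = √(-26) = I*√26)
(615 + J(1, -32))*V(-11, -24) = (615 + I*√26)*(16/(-11) - ⅛*(-24)) = (615 + I*√26)*(16*(-1/11) + 3) = (615 + I*√26)*(-16/11 + 3) = (615 + I*√26)*(17/11) = 10455/11 + 17*I*√26/11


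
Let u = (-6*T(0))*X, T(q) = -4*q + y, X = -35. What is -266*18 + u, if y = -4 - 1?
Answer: -5838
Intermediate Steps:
y = -5
T(q) = -5 - 4*q (T(q) = -4*q - 5 = -5 - 4*q)
u = -1050 (u = -6*(-5 - 4*0)*(-35) = -6*(-5 + 0)*(-35) = -6*(-5)*(-35) = 30*(-35) = -1050)
-266*18 + u = -266*18 - 1050 = -4788 - 1050 = -5838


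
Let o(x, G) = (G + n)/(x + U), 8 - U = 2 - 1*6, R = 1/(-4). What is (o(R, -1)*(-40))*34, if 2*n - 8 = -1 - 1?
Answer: -10880/47 ≈ -231.49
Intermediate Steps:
n = 3 (n = 4 + (-1 - 1)/2 = 4 + (1/2)*(-2) = 4 - 1 = 3)
R = -1/4 ≈ -0.25000
U = 12 (U = 8 - (2 - 1*6) = 8 - (2 - 6) = 8 - 1*(-4) = 8 + 4 = 12)
o(x, G) = (3 + G)/(12 + x) (o(x, G) = (G + 3)/(x + 12) = (3 + G)/(12 + x))
(o(R, -1)*(-40))*34 = (((3 - 1)/(12 - 1/4))*(-40))*34 = ((2/(47/4))*(-40))*34 = (((4/47)*2)*(-40))*34 = ((8/47)*(-40))*34 = -320/47*34 = -10880/47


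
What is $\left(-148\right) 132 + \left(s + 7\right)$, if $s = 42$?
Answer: $-19487$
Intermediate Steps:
$\left(-148\right) 132 + \left(s + 7\right) = \left(-148\right) 132 + \left(42 + 7\right) = -19536 + 49 = -19487$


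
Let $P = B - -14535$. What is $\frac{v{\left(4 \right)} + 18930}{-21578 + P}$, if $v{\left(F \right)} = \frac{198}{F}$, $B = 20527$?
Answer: $\frac{37959}{26968} \approx 1.4076$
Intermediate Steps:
$P = 35062$ ($P = 20527 - -14535 = 20527 + 14535 = 35062$)
$\frac{v{\left(4 \right)} + 18930}{-21578 + P} = \frac{\frac{198}{4} + 18930}{-21578 + 35062} = \frac{198 \cdot \frac{1}{4} + 18930}{13484} = \left(\frac{99}{2} + 18930\right) \frac{1}{13484} = \frac{37959}{2} \cdot \frac{1}{13484} = \frac{37959}{26968}$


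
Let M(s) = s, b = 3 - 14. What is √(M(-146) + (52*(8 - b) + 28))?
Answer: √870 ≈ 29.496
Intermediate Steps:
b = -11
√(M(-146) + (52*(8 - b) + 28)) = √(-146 + (52*(8 - 1*(-11)) + 28)) = √(-146 + (52*(8 + 11) + 28)) = √(-146 + (52*19 + 28)) = √(-146 + (988 + 28)) = √(-146 + 1016) = √870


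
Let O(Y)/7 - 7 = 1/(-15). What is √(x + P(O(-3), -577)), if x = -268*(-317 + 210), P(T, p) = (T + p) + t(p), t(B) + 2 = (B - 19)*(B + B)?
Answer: √161084145/15 ≈ 846.13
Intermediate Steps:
O(Y) = 728/15 (O(Y) = 49 + 7/(-15) = 49 + 7*(-1/15) = 49 - 7/15 = 728/15)
t(B) = -2 + 2*B*(-19 + B) (t(B) = -2 + (B - 19)*(B + B) = -2 + (-19 + B)*(2*B) = -2 + 2*B*(-19 + B))
P(T, p) = -2 + T - 37*p + 2*p² (P(T, p) = (T + p) + (-2 - 38*p + 2*p²) = -2 + T - 37*p + 2*p²)
x = 28676 (x = -268*(-107) = 28676)
√(x + P(O(-3), -577)) = √(28676 + (-2 + 728/15 - 37*(-577) + 2*(-577)²)) = √(28676 + (-2 + 728/15 + 21349 + 2*332929)) = √(28676 + (-2 + 728/15 + 21349 + 665858)) = √(28676 + 10308803/15) = √(10738943/15) = √161084145/15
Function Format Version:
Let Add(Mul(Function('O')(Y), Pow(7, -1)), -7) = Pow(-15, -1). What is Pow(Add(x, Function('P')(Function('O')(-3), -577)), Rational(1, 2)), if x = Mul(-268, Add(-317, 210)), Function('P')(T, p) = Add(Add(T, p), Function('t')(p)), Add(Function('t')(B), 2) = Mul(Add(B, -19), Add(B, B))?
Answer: Mul(Rational(1, 15), Pow(161084145, Rational(1, 2))) ≈ 846.13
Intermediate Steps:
Function('O')(Y) = Rational(728, 15) (Function('O')(Y) = Add(49, Mul(7, Pow(-15, -1))) = Add(49, Mul(7, Rational(-1, 15))) = Add(49, Rational(-7, 15)) = Rational(728, 15))
Function('t')(B) = Add(-2, Mul(2, B, Add(-19, B))) (Function('t')(B) = Add(-2, Mul(Add(B, -19), Add(B, B))) = Add(-2, Mul(Add(-19, B), Mul(2, B))) = Add(-2, Mul(2, B, Add(-19, B))))
Function('P')(T, p) = Add(-2, T, Mul(-37, p), Mul(2, Pow(p, 2))) (Function('P')(T, p) = Add(Add(T, p), Add(-2, Mul(-38, p), Mul(2, Pow(p, 2)))) = Add(-2, T, Mul(-37, p), Mul(2, Pow(p, 2))))
x = 28676 (x = Mul(-268, -107) = 28676)
Pow(Add(x, Function('P')(Function('O')(-3), -577)), Rational(1, 2)) = Pow(Add(28676, Add(-2, Rational(728, 15), Mul(-37, -577), Mul(2, Pow(-577, 2)))), Rational(1, 2)) = Pow(Add(28676, Add(-2, Rational(728, 15), 21349, Mul(2, 332929))), Rational(1, 2)) = Pow(Add(28676, Add(-2, Rational(728, 15), 21349, 665858)), Rational(1, 2)) = Pow(Add(28676, Rational(10308803, 15)), Rational(1, 2)) = Pow(Rational(10738943, 15), Rational(1, 2)) = Mul(Rational(1, 15), Pow(161084145, Rational(1, 2)))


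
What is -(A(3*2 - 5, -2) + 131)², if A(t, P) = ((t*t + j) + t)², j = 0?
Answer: -18225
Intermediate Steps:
A(t, P) = (t + t²)² (A(t, P) = ((t*t + 0) + t)² = ((t² + 0) + t)² = (t² + t)² = (t + t²)²)
-(A(3*2 - 5, -2) + 131)² = -((3*2 - 5)²*(1 + (3*2 - 5))² + 131)² = -((6 - 5)²*(1 + (6 - 5))² + 131)² = -(1²*(1 + 1)² + 131)² = -(1*2² + 131)² = -(1*4 + 131)² = -(4 + 131)² = -1*135² = -1*18225 = -18225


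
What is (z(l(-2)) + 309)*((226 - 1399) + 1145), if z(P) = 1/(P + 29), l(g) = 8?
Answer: -320152/37 ≈ -8652.8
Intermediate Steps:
z(P) = 1/(29 + P)
(z(l(-2)) + 309)*((226 - 1399) + 1145) = (1/(29 + 8) + 309)*((226 - 1399) + 1145) = (1/37 + 309)*(-1173 + 1145) = (1/37 + 309)*(-28) = (11434/37)*(-28) = -320152/37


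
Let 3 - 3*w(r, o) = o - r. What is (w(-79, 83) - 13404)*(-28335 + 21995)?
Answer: 85317380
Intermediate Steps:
w(r, o) = 1 - o/3 + r/3 (w(r, o) = 1 - (o - r)/3 = 1 + (-o/3 + r/3) = 1 - o/3 + r/3)
(w(-79, 83) - 13404)*(-28335 + 21995) = ((1 - 1/3*83 + (1/3)*(-79)) - 13404)*(-28335 + 21995) = ((1 - 83/3 - 79/3) - 13404)*(-6340) = (-53 - 13404)*(-6340) = -13457*(-6340) = 85317380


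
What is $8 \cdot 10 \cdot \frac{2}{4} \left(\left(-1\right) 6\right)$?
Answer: $-240$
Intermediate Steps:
$8 \cdot 10 \cdot \frac{2}{4} \left(\left(-1\right) 6\right) = 8 \cdot 10 \cdot 2 \cdot \frac{1}{4} \left(-6\right) = 8 \cdot 10 \cdot \frac{1}{2} \left(-6\right) = 8 \cdot 5 \left(-6\right) = 40 \left(-6\right) = -240$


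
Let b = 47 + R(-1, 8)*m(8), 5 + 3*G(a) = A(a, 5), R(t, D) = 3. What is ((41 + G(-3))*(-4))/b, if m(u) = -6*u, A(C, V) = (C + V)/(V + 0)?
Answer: 2368/1455 ≈ 1.6275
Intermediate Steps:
A(C, V) = (C + V)/V
G(a) = -4/3 + a/15 (G(a) = -5/3 + ((a + 5)/5)/3 = -5/3 + ((5 + a)/5)/3 = -5/3 + (1 + a/5)/3 = -5/3 + (1/3 + a/15) = -4/3 + a/15)
b = -97 (b = 47 + 3*(-6*8) = 47 + 3*(-48) = 47 - 144 = -97)
((41 + G(-3))*(-4))/b = ((41 + (-4/3 + (1/15)*(-3)))*(-4))/(-97) = ((41 + (-4/3 - 1/5))*(-4))*(-1/97) = ((41 - 23/15)*(-4))*(-1/97) = ((592/15)*(-4))*(-1/97) = -2368/15*(-1/97) = 2368/1455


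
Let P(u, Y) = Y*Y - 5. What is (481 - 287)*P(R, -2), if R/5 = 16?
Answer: -194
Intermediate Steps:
R = 80 (R = 5*16 = 80)
P(u, Y) = -5 + Y² (P(u, Y) = Y² - 5 = -5 + Y²)
(481 - 287)*P(R, -2) = (481 - 287)*(-5 + (-2)²) = 194*(-5 + 4) = 194*(-1) = -194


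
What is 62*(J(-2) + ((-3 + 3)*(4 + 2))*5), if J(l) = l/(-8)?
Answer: 31/2 ≈ 15.500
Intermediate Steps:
J(l) = -l/8 (J(l) = l*(-⅛) = -l/8)
62*(J(-2) + ((-3 + 3)*(4 + 2))*5) = 62*(-⅛*(-2) + ((-3 + 3)*(4 + 2))*5) = 62*(¼ + (0*6)*5) = 62*(¼ + 0*5) = 62*(¼ + 0) = 62*(¼) = 31/2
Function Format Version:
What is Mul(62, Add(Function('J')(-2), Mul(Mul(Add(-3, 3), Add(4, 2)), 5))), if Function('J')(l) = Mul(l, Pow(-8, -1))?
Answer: Rational(31, 2) ≈ 15.500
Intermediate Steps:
Function('J')(l) = Mul(Rational(-1, 8), l) (Function('J')(l) = Mul(l, Rational(-1, 8)) = Mul(Rational(-1, 8), l))
Mul(62, Add(Function('J')(-2), Mul(Mul(Add(-3, 3), Add(4, 2)), 5))) = Mul(62, Add(Mul(Rational(-1, 8), -2), Mul(Mul(Add(-3, 3), Add(4, 2)), 5))) = Mul(62, Add(Rational(1, 4), Mul(Mul(0, 6), 5))) = Mul(62, Add(Rational(1, 4), Mul(0, 5))) = Mul(62, Add(Rational(1, 4), 0)) = Mul(62, Rational(1, 4)) = Rational(31, 2)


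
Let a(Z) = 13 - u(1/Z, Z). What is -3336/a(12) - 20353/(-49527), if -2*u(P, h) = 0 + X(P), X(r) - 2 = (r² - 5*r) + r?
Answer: -47502850031/197365095 ≈ -240.69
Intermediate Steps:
X(r) = 2 + r² - 4*r (X(r) = 2 + ((r² - 5*r) + r) = 2 + (r² - 4*r) = 2 + r² - 4*r)
u(P, h) = -1 + 2*P - P²/2 (u(P, h) = -(0 + (2 + P² - 4*P))/2 = -(2 + P² - 4*P)/2 = -1 + 2*P - P²/2)
a(Z) = 14 + 1/(2*Z²) - 2/Z (a(Z) = 13 - (-1 + 2*(1/Z) - 1/(2*Z²)) = 13 - (-1 + 2/Z - 1/(2*Z²)) = 13 + (1 + 1/(2*Z²) - 2/Z) = 14 + 1/(2*Z²) - 2/Z)
-3336/a(12) - 20353/(-49527) = -3336/(14 + (½)/12² - 2/12) - 20353/(-49527) = -3336/(14 + (½)*(1/144) - 2*1/12) - 20353*(-1/49527) = -3336/(14 + 1/288 - ⅙) + 20353/49527 = -3336/3985/288 + 20353/49527 = -3336*288/3985 + 20353/49527 = -960768/3985 + 20353/49527 = -47502850031/197365095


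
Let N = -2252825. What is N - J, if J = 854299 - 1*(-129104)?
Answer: -3236228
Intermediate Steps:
J = 983403 (J = 854299 + 129104 = 983403)
N - J = -2252825 - 1*983403 = -2252825 - 983403 = -3236228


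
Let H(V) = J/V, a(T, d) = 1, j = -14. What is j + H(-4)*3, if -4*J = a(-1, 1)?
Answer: -221/16 ≈ -13.813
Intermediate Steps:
J = -¼ (J = -¼*1 = -¼ ≈ -0.25000)
H(V) = -1/(4*V)
j + H(-4)*3 = -14 - ¼/(-4)*3 = -14 - ¼*(-¼)*3 = -14 + (1/16)*3 = -14 + 3/16 = -221/16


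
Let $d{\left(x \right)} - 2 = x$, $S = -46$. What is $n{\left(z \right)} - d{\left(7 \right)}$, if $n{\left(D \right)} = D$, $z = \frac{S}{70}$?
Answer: $- \frac{338}{35} \approx -9.6571$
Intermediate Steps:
$d{\left(x \right)} = 2 + x$
$z = - \frac{23}{35}$ ($z = - \frac{46}{70} = \left(-46\right) \frac{1}{70} = - \frac{23}{35} \approx -0.65714$)
$n{\left(z \right)} - d{\left(7 \right)} = - \frac{23}{35} - \left(2 + 7\right) = - \frac{23}{35} - 9 = - \frac{338}{35}$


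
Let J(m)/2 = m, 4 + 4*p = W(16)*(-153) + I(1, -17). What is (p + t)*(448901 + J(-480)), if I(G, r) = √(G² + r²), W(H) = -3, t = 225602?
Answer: 404429355083/4 + 447941*√290/4 ≈ 1.0111e+11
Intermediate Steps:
p = 455/4 + √290/4 (p = -1 + (-3*(-153) + √(1² + (-17)²))/4 = -1 + (459 + √(1 + 289))/4 = -1 + (459 + √290)/4 = -1 + (459/4 + √290/4) = 455/4 + √290/4 ≈ 118.01)
J(m) = 2*m
(p + t)*(448901 + J(-480)) = ((455/4 + √290/4) + 225602)*(448901 + 2*(-480)) = (902863/4 + √290/4)*(448901 - 960) = (902863/4 + √290/4)*447941 = 404429355083/4 + 447941*√290/4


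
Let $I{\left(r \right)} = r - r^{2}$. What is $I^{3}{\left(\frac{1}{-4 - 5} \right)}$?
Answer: $- \frac{1000}{531441} \approx -0.0018817$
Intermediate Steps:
$I^{3}{\left(\frac{1}{-4 - 5} \right)} = \left(\frac{1 - \frac{1}{-4 - 5}}{-4 - 5}\right)^{3} = \left(\frac{1 - \frac{1}{-9}}{-9}\right)^{3} = \left(- \frac{1 - - \frac{1}{9}}{9}\right)^{3} = \left(- \frac{1 + \frac{1}{9}}{9}\right)^{3} = \left(\left(- \frac{1}{9}\right) \frac{10}{9}\right)^{3} = \left(- \frac{10}{81}\right)^{3} = - \frac{1000}{531441}$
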